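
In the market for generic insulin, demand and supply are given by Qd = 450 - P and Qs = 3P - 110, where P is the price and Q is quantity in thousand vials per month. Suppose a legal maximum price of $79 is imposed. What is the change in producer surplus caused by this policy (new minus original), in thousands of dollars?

-13328.5

Setting quantity demanded equal to quantity supplied, 450 - P = 3P - 110, gives P* = 140 and Q* = 310.
Because the ceiling (79) lies below the market-clearing price, it is binding.
At P = 79: Qd = 450 - 79 = 371 and Qs = 3·79 - 110 = 127.
Producer surplus without the control is ½ · (140 - 110/3) · 310 = 48050/3.
With the ceiling, producers sell 127 units at 79, so PS = ½ · (79 - 110/3) · 127 = 16129/6.
Change in producer surplus = 16129/6 - 48050/3 = -13328.5.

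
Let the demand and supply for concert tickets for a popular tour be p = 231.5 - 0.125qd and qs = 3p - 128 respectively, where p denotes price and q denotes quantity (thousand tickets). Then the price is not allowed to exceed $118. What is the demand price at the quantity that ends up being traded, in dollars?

Rearranging demand gives qd = 1852 - 8p. Without the control the market clears where 1852 - 8p = 3p - 128, i.e. p* = 180 and q* = 412.
Because the ceiling (118) lies below the market-clearing price, it is binding.
At p = 118: qd = 1852 - 8·118 = 908 and qs = 3·118 - 128 = 226.
Only 226 units reach the market. On the demand curve, the marginal buyer's willingness to pay at q = 226 is (1852 - 226)/8 = 203.25.

203.25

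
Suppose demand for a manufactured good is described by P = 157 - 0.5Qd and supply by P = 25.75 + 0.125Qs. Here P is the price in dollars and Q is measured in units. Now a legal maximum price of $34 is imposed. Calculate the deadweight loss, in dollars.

6480

Rearranging demand gives Qd = 314 - 2P; rearranging supply gives Qs = 8P - 206. Setting quantity demanded equal to quantity supplied, 314 - 2P = 8P - 206, gives P* = 52 and Q* = 210.
Since 34 < 52, the ceiling is binding.
At P = 34: Qd = 314 - 2·34 = 246 and Qs = 8·34 - 206 = 66.
Quantity traded falls to 66. At Q = 66 the demand price is (314 - 66)/2 = 124 and the supply price is (206 + 66)/8 = 34.
Deadweight loss = ½ · (124 - 34) · (210 - 66) = ½ · 90 · 144 = 6480.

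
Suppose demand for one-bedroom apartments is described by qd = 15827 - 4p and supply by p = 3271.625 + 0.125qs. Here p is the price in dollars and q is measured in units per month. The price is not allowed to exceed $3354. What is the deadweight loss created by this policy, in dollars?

255792

Rearranging supply gives qs = 8p - 26173. Equilibrium: 15827 - 4p = 8p - 26173, so 42000 = 12p and p* = 3500, q* = 1827.
Because the ceiling (3354) lies below the market-clearing price, it is binding.
At p = 3354: qd = 15827 - 4·3354 = 2411 and qs = 8·3354 - 26173 = 659.
Quantity traded falls to 659. At q = 659 the demand price is (15827 - 659)/4 = 3792 and the supply price is (26173 + 659)/8 = 3354.
Deadweight loss = ½ · (3792 - 3354) · (1827 - 659) = ½ · 438 · 1168 = 255792.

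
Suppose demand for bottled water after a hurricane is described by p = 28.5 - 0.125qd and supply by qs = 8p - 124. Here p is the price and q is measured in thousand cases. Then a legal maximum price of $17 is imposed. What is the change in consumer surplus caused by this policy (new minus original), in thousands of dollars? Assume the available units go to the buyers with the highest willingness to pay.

-40

Rearranging demand gives qd = 228 - 8p. Without the control the market clears where 228 - 8p = 8p - 124, i.e. p* = 22 and q* = 52.
The ceiling of 17 is below the equilibrium price 22, so it binds.
At p = 17: qd = 228 - 8·17 = 92 and qs = 8·17 - 124 = 12.
Consumer surplus without the control is ½ · (28.5 - 22) · 52 = 169.
With the ceiling, 12 units are sold at 17 (assume they go to the highest-value buyers). The demand price at q = 12 is 27, so CS = ½ · [(28.5 - 17) + (27 - 17)] · 12 = 129.
Change in consumer surplus = 129 - 169 = -40.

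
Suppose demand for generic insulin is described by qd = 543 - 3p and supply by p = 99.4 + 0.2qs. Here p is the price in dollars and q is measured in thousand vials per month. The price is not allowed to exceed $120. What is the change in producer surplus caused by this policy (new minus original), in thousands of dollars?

-1280

Rearranging supply gives qs = 5p - 497. In a free market, 543 - 3p = 5p - 497 gives the equilibrium p* = 130, q* = 153.
Because the ceiling (120) lies below the market-clearing price, it is binding.
At p = 120: qd = 543 - 3·120 = 183 and qs = 5·120 - 497 = 103.
Producer surplus without the control is ½ · (130 - 99.4) · 153 = 2340.9.
With the ceiling, producers sell 103 units at 120, so PS = ½ · (120 - 99.4) · 103 = 1060.9.
Change in producer surplus = 1060.9 - 2340.9 = -1280.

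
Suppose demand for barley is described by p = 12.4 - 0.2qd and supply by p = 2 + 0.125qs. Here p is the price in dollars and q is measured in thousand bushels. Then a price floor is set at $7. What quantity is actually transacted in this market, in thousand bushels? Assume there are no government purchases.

27

Rearranging demand gives qd = 62 - 5p; rearranging supply gives qs = 8p - 16. Without the control the market clears where 62 - 5p = 8p - 16, i.e. p* = 6 and q* = 32.
Because the floor (7) lies above the market-clearing price, it is binding.
At p = 7: qd = 62 - 5·7 = 27 and qs = 8·7 - 16 = 40.
The quantity actually transacted is the short side, demand: 27.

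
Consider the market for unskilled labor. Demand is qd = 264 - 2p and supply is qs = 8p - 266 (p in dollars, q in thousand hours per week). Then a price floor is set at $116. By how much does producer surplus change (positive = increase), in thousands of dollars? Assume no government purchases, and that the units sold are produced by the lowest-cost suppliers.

1023.75

Setting quantity demanded equal to quantity supplied, 264 - 2p = 8p - 266, gives p* = 53 and q* = 158.
The floor of 116 is above the equilibrium price 53, so it binds.
At p = 116: qd = 264 - 2·116 = 32 and qs = 8·116 - 266 = 662.
Producer surplus without the control is ½ · (53 - 33.25) · 158 = 1560.25.
With the floor, 32 units are sold at 116. The supply price at q = 32 is 37.25, so PS = ½ · [(116 - 33.25) + (116 - 37.25)] · 32 = 2584.
Change in producer surplus = 2584 - 1560.25 = 1023.75.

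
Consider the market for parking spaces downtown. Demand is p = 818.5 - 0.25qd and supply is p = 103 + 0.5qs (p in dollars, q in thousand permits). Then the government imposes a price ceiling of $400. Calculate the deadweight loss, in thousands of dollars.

48600

Rearranging demand gives qd = 3274 - 4p; rearranging supply gives qs = 2p - 206. Equilibrium: 3274 - 4p = 2p - 206, so 3480 = 6p and p* = 580, q* = 954.
The ceiling of 400 is below the equilibrium price 580, so it binds.
At p = 400: qd = 3274 - 4·400 = 1674 and qs = 2·400 - 206 = 594.
Quantity traded falls to 594. At q = 594 the demand price is (3274 - 594)/4 = 670 and the supply price is (206 + 594)/2 = 400.
Deadweight loss = ½ · (670 - 400) · (954 - 594) = ½ · 270 · 360 = 48600.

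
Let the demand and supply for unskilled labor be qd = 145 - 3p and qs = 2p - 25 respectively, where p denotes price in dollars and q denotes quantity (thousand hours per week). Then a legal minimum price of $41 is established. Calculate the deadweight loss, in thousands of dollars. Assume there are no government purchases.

183.75

Equilibrium: 145 - 3p = 2p - 25, so 170 = 5p and p* = 34, q* = 43.
Since 41 > 34, the floor is binding.
At p = 41: qd = 145 - 3·41 = 22 and qs = 2·41 - 25 = 57.
Quantity traded falls to 22. At q = 22 the demand price is (145 - 22)/3 = 41 and the supply price is (25 + 22)/2 = 23.5.
Deadweight loss = ½ · (41 - 23.5) · (43 - 22) = ½ · 17.5 · 21 = 183.75.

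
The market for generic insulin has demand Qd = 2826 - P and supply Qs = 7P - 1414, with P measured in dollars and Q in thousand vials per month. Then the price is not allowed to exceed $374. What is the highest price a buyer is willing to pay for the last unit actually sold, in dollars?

Equilibrium: 2826 - P = 7P - 1414, so 4240 = 8P and P* = 530, Q* = 2296.
Since 374 < 530, the ceiling is binding.
At P = 374: Qd = 2826 - 374 = 2452 and Qs = 7·374 - 1414 = 1204.
Only 1204 units reach the market. On the demand curve, the marginal buyer's willingness to pay at Q = 1204 is (2826 - 1204) = 1622.

1622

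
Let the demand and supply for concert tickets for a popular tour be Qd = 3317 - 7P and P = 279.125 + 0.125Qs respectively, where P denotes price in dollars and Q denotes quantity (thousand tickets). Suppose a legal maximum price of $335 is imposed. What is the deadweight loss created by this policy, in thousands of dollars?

10500

Rearranging supply gives Qs = 8P - 2233. In a free market, 3317 - 7P = 8P - 2233 gives the equilibrium P* = 370, Q* = 727.
Because the ceiling (335) lies below the market-clearing price, it is binding.
At P = 335: Qd = 3317 - 7·335 = 972 and Qs = 8·335 - 2233 = 447.
Quantity traded falls to 447. At Q = 447 the demand price is (3317 - 447)/7 = 410 and the supply price is (2233 + 447)/8 = 335.
Deadweight loss = ½ · (410 - 335) · (727 - 447) = ½ · 75 · 280 = 10500.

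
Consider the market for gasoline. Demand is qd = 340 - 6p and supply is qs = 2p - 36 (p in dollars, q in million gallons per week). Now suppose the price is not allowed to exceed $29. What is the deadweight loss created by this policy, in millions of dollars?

432

In a free market, 340 - 6p = 2p - 36 gives the equilibrium p* = 47, q* = 58.
Because the ceiling (29) lies below the market-clearing price, it is binding.
At p = 29: qd = 340 - 6·29 = 166 and qs = 2·29 - 36 = 22.
Quantity traded falls to 22. At q = 22 the demand price is (340 - 22)/6 = 53 and the supply price is (36 + 22)/2 = 29.
Deadweight loss = ½ · (53 - 29) · (58 - 22) = ½ · 24 · 36 = 432.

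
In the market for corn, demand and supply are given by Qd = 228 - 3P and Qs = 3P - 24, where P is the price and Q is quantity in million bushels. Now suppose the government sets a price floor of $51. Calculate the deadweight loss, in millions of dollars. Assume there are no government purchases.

Setting quantity demanded equal to quantity supplied, 228 - 3P = 3P - 24, gives P* = 42 and Q* = 102.
The floor of 51 is above the equilibrium price 42, so it binds.
At P = 51: Qd = 228 - 3·51 = 75 and Qs = 3·51 - 24 = 129.
Quantity traded falls to 75. At Q = 75 the demand price is (228 - 75)/3 = 51 and the supply price is (24 + 75)/3 = 33.
Deadweight loss = ½ · (51 - 33) · (102 - 75) = ½ · 18 · 27 = 243.

243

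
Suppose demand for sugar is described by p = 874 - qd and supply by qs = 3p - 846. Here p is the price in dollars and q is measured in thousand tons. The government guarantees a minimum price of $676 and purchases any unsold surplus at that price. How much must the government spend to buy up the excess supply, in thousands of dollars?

Rearranging demand gives qd = 874 - p. Setting quantity demanded equal to quantity supplied, 874 - p = 3p - 846, gives p* = 430 and q* = 444.
Because the floor (676) lies above the market-clearing price, it is binding.
At p = 676: qd = 874 - 676 = 198 and qs = 3·676 - 846 = 1182.
Surplus = qs - qd = 984.
Government expenditure = surplus × support price = 984 × 676 = 665184.

665184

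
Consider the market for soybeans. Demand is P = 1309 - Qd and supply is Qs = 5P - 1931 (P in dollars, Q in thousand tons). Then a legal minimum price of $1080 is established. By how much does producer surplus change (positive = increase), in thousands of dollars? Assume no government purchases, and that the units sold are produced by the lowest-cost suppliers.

Rearranging demand gives Qd = 1309 - P. Equilibrium: 1309 - P = 5P - 1931, so 3240 = 6P and P* = 540, Q* = 769.
Since 1080 > 540, the floor is binding.
At P = 1080: Qd = 1309 - 1080 = 229 and Qs = 5·1080 - 1931 = 3469.
Producer surplus without the control is ½ · (540 - 386.2) · 769 = 59136.1.
With the floor, 229 units are sold at 1080. The supply price at Q = 229 is 432, so PS = ½ · [(1080 - 386.2) + (1080 - 432)] · 229 = 153636.1.
Change in producer surplus = 153636.1 - 59136.1 = 94500.

94500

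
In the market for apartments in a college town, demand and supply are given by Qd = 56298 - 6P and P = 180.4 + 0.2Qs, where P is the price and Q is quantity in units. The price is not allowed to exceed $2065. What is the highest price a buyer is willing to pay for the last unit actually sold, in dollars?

7812.5

Rearranging supply gives Qs = 5P - 902. In a free market, 56298 - 6P = 5P - 902 gives the equilibrium P* = 5200, Q* = 25098.
Since 2065 < 5200, the ceiling is binding.
At P = 2065: Qd = 56298 - 6·2065 = 43908 and Qs = 5·2065 - 902 = 9423.
Only 9423 units reach the market. On the demand curve, the marginal buyer's willingness to pay at Q = 9423 is (56298 - 9423)/6 = 7812.5.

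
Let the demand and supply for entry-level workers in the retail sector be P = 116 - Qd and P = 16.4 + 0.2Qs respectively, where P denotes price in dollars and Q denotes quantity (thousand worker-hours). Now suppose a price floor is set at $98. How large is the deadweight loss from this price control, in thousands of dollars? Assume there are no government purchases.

2535

Rearranging demand gives Qd = 116 - P; rearranging supply gives Qs = 5P - 82. Without the control the market clears where 116 - P = 5P - 82, i.e. P* = 33 and Q* = 83.
The floor of 98 is above the equilibrium price 33, so it binds.
At P = 98: Qd = 116 - 98 = 18 and Qs = 5·98 - 82 = 408.
Quantity traded falls to 18. At Q = 18 the demand price is 116 - 18 = 98 and the supply price is (82 + 18)/5 = 20.
Deadweight loss = ½ · (98 - 20) · (83 - 18) = ½ · 78 · 65 = 2535.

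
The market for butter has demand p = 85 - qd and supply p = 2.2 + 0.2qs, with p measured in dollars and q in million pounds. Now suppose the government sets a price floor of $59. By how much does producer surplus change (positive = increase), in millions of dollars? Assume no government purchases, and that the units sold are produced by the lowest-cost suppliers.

Rearranging demand gives qd = 85 - p; rearranging supply gives qs = 5p - 11. Equilibrium: 85 - p = 5p - 11, so 96 = 6p and p* = 16, q* = 69.
The floor of 59 is above the equilibrium price 16, so it binds.
At p = 59: qd = 85 - 59 = 26 and qs = 5·59 - 11 = 284.
Producer surplus without the control is ½ · (16 - 2.2) · 69 = 476.1.
With the floor, 26 units are sold at 59. The supply price at q = 26 is 7.4, so PS = ½ · [(59 - 2.2) + (59 - 7.4)] · 26 = 1409.2.
Change in producer surplus = 1409.2 - 476.1 = 933.1.

933.1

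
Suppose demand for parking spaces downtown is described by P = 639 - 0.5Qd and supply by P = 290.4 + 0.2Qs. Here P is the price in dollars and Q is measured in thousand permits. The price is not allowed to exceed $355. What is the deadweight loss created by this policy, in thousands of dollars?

Rearranging demand gives Qd = 1278 - 2P; rearranging supply gives Qs = 5P - 1452. Without the control the market clears where 1278 - 2P = 5P - 1452, i.e. P* = 390 and Q* = 498.
Since 355 < 390, the ceiling is binding.
At P = 355: Qd = 1278 - 2·355 = 568 and Qs = 5·355 - 1452 = 323.
Quantity traded falls to 323. At Q = 323 the demand price is (1278 - 323)/2 = 477.5 and the supply price is (1452 + 323)/5 = 355.
Deadweight loss = ½ · (477.5 - 355) · (498 - 323) = ½ · 122.5 · 175 = 10718.75.

10718.75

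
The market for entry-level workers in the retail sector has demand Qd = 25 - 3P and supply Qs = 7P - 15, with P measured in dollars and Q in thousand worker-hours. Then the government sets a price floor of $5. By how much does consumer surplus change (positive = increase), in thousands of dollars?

-11.5

Setting quantity demanded equal to quantity supplied, 25 - 3P = 7P - 15, gives P* = 4 and Q* = 13.
Because the floor (5) lies above the market-clearing price, it is binding.
At P = 5: Qd = 25 - 3·5 = 10 and Qs = 7·5 - 15 = 20.
Consumer surplus without the control is ½ · (25/3 - 4) · 13 = 169/6.
With the floor, consumers buy 10 units at 5, so CS = ½ · (25/3 - 5) · 10 = 50/3.
Change in consumer surplus = 50/3 - 169/6 = -11.5.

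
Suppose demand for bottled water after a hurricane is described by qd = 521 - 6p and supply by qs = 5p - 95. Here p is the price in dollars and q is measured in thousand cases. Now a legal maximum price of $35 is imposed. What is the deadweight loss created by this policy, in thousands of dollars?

Without the control the market clears where 521 - 6p = 5p - 95, i.e. p* = 56 and q* = 185.
Because the ceiling (35) lies below the market-clearing price, it is binding.
At p = 35: qd = 521 - 6·35 = 311 and qs = 5·35 - 95 = 80.
Quantity traded falls to 80. At q = 80 the demand price is (521 - 80)/6 = 73.5 and the supply price is (95 + 80)/5 = 35.
Deadweight loss = ½ · (73.5 - 35) · (185 - 80) = ½ · 38.5 · 105 = 2021.25.

2021.25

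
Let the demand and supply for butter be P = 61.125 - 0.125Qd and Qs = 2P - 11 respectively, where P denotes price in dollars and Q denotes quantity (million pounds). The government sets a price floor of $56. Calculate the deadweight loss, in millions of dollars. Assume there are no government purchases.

Rearranging demand gives Qd = 489 - 8P. In a free market, 489 - 8P = 2P - 11 gives the equilibrium P* = 50, Q* = 89.
The floor of 56 is above the equilibrium price 50, so it binds.
At P = 56: Qd = 489 - 8·56 = 41 and Qs = 2·56 - 11 = 101.
Quantity traded falls to 41. At Q = 41 the demand price is (489 - 41)/8 = 56 and the supply price is (11 + 41)/2 = 26.
Deadweight loss = ½ · (56 - 26) · (89 - 41) = ½ · 30 · 48 = 720.

720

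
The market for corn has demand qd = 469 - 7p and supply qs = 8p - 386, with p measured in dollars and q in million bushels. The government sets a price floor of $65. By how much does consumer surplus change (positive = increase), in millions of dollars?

Equilibrium: 469 - 7p = 8p - 386, so 855 = 15p and p* = 57, q* = 70.
The floor of 65 is above the equilibrium price 57, so it binds.
At p = 65: qd = 469 - 7·65 = 14 and qs = 8·65 - 386 = 134.
Consumer surplus without the control is ½ · (67 - 57) · 70 = 350.
With the floor, consumers buy 14 units at 65, so CS = ½ · (67 - 65) · 14 = 14.
Change in consumer surplus = 14 - 350 = -336.

-336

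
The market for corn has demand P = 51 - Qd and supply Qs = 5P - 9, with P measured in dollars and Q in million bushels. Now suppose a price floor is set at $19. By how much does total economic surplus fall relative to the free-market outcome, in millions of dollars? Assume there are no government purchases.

48.6

Rearranging demand gives Qd = 51 - P. Without the control the market clears where 51 - P = 5P - 9, i.e. P* = 10 and Q* = 41.
The floor of 19 is above the equilibrium price 10, so it binds.
At P = 19: Qd = 51 - 19 = 32 and Qs = 5·19 - 9 = 86.
Quantity traded falls to 32. At Q = 32 the demand price is 51 - 32 = 19 and the supply price is (9 + 32)/5 = 8.2.
Deadweight loss = ½ · (19 - 8.2) · (41 - 32) = ½ · 10.8 · 9 = 48.6.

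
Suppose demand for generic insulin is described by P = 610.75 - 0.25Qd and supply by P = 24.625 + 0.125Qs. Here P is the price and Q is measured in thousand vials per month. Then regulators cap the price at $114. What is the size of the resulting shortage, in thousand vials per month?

1272

Rearranging demand gives Qd = 2443 - 4P; rearranging supply gives Qs = 8P - 197. Setting quantity demanded equal to quantity supplied, 2443 - 4P = 8P - 197, gives P* = 220 and Q* = 1563.
Because the ceiling (114) lies below the market-clearing price, it is binding.
At P = 114: Qd = 2443 - 4·114 = 1987 and Qs = 8·114 - 197 = 715.
Shortage = Qd - Qs = 1987 - 715 = 1272.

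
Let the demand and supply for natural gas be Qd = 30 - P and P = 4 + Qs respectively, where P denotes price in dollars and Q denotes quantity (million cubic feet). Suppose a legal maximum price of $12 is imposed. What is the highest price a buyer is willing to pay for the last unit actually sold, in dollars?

Rearranging supply gives Qs = P - 4. Without the control the market clears where 30 - P = P - 4, i.e. P* = 17 and Q* = 13.
Because the ceiling (12) lies below the market-clearing price, it is binding.
At P = 12: Qd = 30 - 12 = 18 and Qs = 12 - 4 = 8.
Only 8 units reach the market. On the demand curve, the marginal buyer's willingness to pay at Q = 8 is (30 - 8) = 22.

22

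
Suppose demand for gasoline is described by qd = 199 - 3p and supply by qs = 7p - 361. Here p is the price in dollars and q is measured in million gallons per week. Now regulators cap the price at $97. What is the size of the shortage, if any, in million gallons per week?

Setting quantity demanded equal to quantity supplied, 199 - 3p = 7p - 361, gives p* = 56 and q* = 31.
Since 97 is above p* = 56, the ceiling does not bind and the free-market outcome prevails.
Since the control does not bind, there is no shortage.

0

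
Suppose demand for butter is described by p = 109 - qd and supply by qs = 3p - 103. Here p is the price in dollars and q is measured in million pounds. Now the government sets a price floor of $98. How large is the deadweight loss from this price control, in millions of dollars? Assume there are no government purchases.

1350

Rearranging demand gives qd = 109 - p. Equilibrium: 109 - p = 3p - 103, so 212 = 4p and p* = 53, q* = 56.
The floor of 98 is above the equilibrium price 53, so it binds.
At p = 98: qd = 109 - 98 = 11 and qs = 3·98 - 103 = 191.
Quantity traded falls to 11. At q = 11 the demand price is 109 - 11 = 98 and the supply price is (103 + 11)/3 = 38.
Deadweight loss = ½ · (98 - 38) · (56 - 11) = ½ · 60 · 45 = 1350.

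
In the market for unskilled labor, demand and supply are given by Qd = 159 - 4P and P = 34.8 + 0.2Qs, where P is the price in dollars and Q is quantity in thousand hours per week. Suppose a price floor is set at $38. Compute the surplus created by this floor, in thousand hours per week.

Rearranging supply gives Qs = 5P - 174. Equilibrium: 159 - 4P = 5P - 174, so 333 = 9P and P* = 37, Q* = 11.
The floor of 38 is above the equilibrium price 37, so it binds.
At P = 38: Qd = 159 - 4·38 = 7 and Qs = 5·38 - 174 = 16.
Surplus = Qs - Qd = 16 - 7 = 9.

9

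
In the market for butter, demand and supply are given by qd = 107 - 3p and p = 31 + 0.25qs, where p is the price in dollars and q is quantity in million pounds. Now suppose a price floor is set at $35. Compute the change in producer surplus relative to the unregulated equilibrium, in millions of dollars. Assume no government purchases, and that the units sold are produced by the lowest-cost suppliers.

-0.5

Rearranging supply gives qs = 4p - 124. Setting quantity demanded equal to quantity supplied, 107 - 3p = 4p - 124, gives p* = 33 and q* = 8.
Since 35 > 33, the floor is binding.
At p = 35: qd = 107 - 3·35 = 2 and qs = 4·35 - 124 = 16.
Producer surplus without the control is ½ · (33 - 31) · 8 = 8.
With the floor, 2 units are sold at 35. The supply price at q = 2 is 31.5, so PS = ½ · [(35 - 31) + (35 - 31.5)] · 2 = 7.5.
Change in producer surplus = 7.5 - 8 = -0.5.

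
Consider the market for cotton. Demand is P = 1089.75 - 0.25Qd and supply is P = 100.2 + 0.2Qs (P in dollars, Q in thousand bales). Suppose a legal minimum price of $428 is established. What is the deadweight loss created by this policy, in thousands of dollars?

0

Rearranging demand gives Qd = 4359 - 4P; rearranging supply gives Qs = 5P - 501. Setting quantity demanded equal to quantity supplied, 4359 - 4P = 5P - 501, gives P* = 540 and Q* = 2199.
The floor of 428 is below the equilibrium price 540, so it is not binding; the market clears at P* = 540, Q* = 2199.
Since the control does not bind, no trades are prevented and deadweight loss is zero.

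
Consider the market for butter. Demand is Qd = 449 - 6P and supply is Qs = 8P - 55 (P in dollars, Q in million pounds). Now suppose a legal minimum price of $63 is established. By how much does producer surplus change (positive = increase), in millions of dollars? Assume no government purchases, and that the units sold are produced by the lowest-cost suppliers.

276.75

In a free market, 449 - 6P = 8P - 55 gives the equilibrium P* = 36, Q* = 233.
Because the floor (63) lies above the market-clearing price, it is binding.
At P = 63: Qd = 449 - 6·63 = 71 and Qs = 8·63 - 55 = 449.
Producer surplus without the control is ½ · (36 - 6.875) · 233 = 3393.0625.
With the floor, 71 units are sold at 63. The supply price at Q = 71 is 15.75, so PS = ½ · [(63 - 6.875) + (63 - 15.75)] · 71 = 3669.8125.
Change in producer surplus = 3669.8125 - 3393.0625 = 276.75.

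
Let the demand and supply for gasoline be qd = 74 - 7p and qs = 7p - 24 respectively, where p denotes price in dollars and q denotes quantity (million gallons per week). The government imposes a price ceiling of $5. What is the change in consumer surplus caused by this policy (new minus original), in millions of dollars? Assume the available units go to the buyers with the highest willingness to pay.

8

Equilibrium: 74 - 7p = 7p - 24, so 98 = 14p and p* = 7, q* = 25.
Since 5 < 7, the ceiling is binding.
At p = 5: qd = 74 - 7·5 = 39 and qs = 7·5 - 24 = 11.
Consumer surplus without the control is ½ · (74/7 - 7) · 25 = 625/14.
With the ceiling, 11 units are sold at 5 (assume they go to the highest-value buyers). The demand price at q = 11 is 9, so CS = ½ · [(74/7 - 5) + (9 - 5)] · 11 = 737/14.
Change in consumer surplus = 737/14 - 625/14 = 8.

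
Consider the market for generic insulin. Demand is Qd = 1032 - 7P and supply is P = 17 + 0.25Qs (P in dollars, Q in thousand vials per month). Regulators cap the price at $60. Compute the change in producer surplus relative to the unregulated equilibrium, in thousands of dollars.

-10080

Rearranging supply gives Qs = 4P - 68. Setting quantity demanded equal to quantity supplied, 1032 - 7P = 4P - 68, gives P* = 100 and Q* = 332.
Since 60 < 100, the ceiling is binding.
At P = 60: Qd = 1032 - 7·60 = 612 and Qs = 4·60 - 68 = 172.
Producer surplus without the control is ½ · (100 - 17) · 332 = 13778.
With the ceiling, producers sell 172 units at 60, so PS = ½ · (60 - 17) · 172 = 3698.
Change in producer surplus = 3698 - 13778 = -10080.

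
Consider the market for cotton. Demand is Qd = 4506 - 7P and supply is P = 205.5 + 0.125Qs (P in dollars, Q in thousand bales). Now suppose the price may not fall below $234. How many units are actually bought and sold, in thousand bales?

1636

Rearranging supply gives Qs = 8P - 1644. Equilibrium: 4506 - 7P = 8P - 1644, so 6150 = 15P and P* = 410, Q* = 1636.
Since 234 is below P* = 410, the floor does not bind and the free-market outcome prevails.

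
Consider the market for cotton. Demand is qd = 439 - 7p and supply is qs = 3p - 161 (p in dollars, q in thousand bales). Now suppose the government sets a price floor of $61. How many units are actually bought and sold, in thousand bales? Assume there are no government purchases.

12

Without the control the market clears where 439 - 7p = 3p - 161, i.e. p* = 60 and q* = 19.
The floor of 61 is above the equilibrium price 60, so it binds.
At p = 61: qd = 439 - 7·61 = 12 and qs = 3·61 - 161 = 22.
The quantity actually transacted is the short side, demand: 12.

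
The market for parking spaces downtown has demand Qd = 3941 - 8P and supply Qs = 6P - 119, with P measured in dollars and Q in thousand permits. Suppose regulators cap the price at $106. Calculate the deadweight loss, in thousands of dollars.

Equilibrium: 3941 - 8P = 6P - 119, so 4060 = 14P and P* = 290, Q* = 1621.
Because the ceiling (106) lies below the market-clearing price, it is binding.
At P = 106: Qd = 3941 - 8·106 = 3093 and Qs = 6·106 - 119 = 517.
Quantity traded falls to 517. At Q = 517 the demand price is (3941 - 517)/8 = 428 and the supply price is (119 + 517)/6 = 106.
Deadweight loss = ½ · (428 - 106) · (1621 - 517) = ½ · 322 · 1104 = 177744.

177744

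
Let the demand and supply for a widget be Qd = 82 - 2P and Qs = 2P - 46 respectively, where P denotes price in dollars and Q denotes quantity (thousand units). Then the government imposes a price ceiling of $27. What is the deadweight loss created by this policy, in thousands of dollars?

Equilibrium: 82 - 2P = 2P - 46, so 128 = 4P and P* = 32, Q* = 18.
Since 27 < 32, the ceiling is binding.
At P = 27: Qd = 82 - 2·27 = 28 and Qs = 2·27 - 46 = 8.
Quantity traded falls to 8. At Q = 8 the demand price is (82 - 8)/2 = 37 and the supply price is (46 + 8)/2 = 27.
Deadweight loss = ½ · (37 - 27) · (18 - 8) = ½ · 10 · 10 = 50.

50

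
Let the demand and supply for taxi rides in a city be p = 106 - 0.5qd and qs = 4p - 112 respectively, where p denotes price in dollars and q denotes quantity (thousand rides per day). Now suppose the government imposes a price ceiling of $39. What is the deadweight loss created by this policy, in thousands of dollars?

Rearranging demand gives qd = 212 - 2p. Equilibrium: 212 - 2p = 4p - 112, so 324 = 6p and p* = 54, q* = 104.
The ceiling of 39 is below the equilibrium price 54, so it binds.
At p = 39: qd = 212 - 2·39 = 134 and qs = 4·39 - 112 = 44.
Quantity traded falls to 44. At q = 44 the demand price is (212 - 44)/2 = 84 and the supply price is (112 + 44)/4 = 39.
Deadweight loss = ½ · (84 - 39) · (104 - 44) = ½ · 45 · 60 = 1350.

1350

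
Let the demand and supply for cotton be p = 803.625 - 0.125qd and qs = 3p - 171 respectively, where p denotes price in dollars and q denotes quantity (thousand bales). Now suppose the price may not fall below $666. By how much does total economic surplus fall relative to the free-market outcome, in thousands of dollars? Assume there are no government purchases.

Rearranging demand gives qd = 6429 - 8p. Without the control the market clears where 6429 - 8p = 3p - 171, i.e. p* = 600 and q* = 1629.
Because the floor (666) lies above the market-clearing price, it is binding.
At p = 666: qd = 6429 - 8·666 = 1101 and qs = 3·666 - 171 = 1827.
Quantity traded falls to 1101. At q = 1101 the demand price is (6429 - 1101)/8 = 666 and the supply price is (171 + 1101)/3 = 424.
Deadweight loss = ½ · (666 - 424) · (1629 - 1101) = ½ · 242 · 528 = 63888.

63888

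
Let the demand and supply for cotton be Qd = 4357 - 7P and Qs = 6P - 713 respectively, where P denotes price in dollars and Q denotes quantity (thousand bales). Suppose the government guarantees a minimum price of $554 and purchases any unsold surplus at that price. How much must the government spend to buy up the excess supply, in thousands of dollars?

1181128

Equilibrium: 4357 - 7P = 6P - 713, so 5070 = 13P and P* = 390, Q* = 1627.
Because the floor (554) lies above the market-clearing price, it is binding.
At P = 554: Qd = 4357 - 7·554 = 479 and Qs = 6·554 - 713 = 2611.
Surplus = Qs - Qd = 2132.
Government expenditure = surplus × support price = 2132 × 554 = 1181128.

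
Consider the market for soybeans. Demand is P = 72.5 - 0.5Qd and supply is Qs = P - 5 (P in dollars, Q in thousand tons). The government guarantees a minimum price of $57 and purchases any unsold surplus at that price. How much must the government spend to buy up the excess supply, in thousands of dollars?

1197

Rearranging demand gives Qd = 145 - 2P. Equilibrium: 145 - 2P = P - 5, so 150 = 3P and P* = 50, Q* = 45.
The floor of 57 is above the equilibrium price 50, so it binds.
At P = 57: Qd = 145 - 2·57 = 31 and Qs = 57 - 5 = 52.
Surplus = Qs - Qd = 21.
Government expenditure = surplus × support price = 21 × 57 = 1197.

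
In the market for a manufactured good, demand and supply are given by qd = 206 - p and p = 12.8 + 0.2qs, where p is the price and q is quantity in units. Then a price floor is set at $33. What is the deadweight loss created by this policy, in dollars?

0

Rearranging supply gives qs = 5p - 64. Equilibrium: 206 - p = 5p - 64, so 270 = 6p and p* = 45, q* = 161.
Since 33 is below p* = 45, the floor does not bind and the free-market outcome prevails.
Since the control does not bind, no trades are prevented and deadweight loss is zero.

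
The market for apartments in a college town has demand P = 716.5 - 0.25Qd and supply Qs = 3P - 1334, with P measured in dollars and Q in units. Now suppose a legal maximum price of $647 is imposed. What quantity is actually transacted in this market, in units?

Rearranging demand gives Qd = 2866 - 4P. Equilibrium: 2866 - 4P = 3P - 1334, so 4200 = 7P and P* = 600, Q* = 466.
Since 647 is above P* = 600, the ceiling does not bind and the free-market outcome prevails.

466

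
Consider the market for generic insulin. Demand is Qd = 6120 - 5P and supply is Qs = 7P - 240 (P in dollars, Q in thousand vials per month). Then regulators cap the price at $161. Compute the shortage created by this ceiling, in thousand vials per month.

4428

Setting quantity demanded equal to quantity supplied, 6120 - 5P = 7P - 240, gives P* = 530 and Q* = 3470.
Since 161 < 530, the ceiling is binding.
At P = 161: Qd = 6120 - 5·161 = 5315 and Qs = 7·161 - 240 = 887.
Shortage = Qd - Qs = 5315 - 887 = 4428.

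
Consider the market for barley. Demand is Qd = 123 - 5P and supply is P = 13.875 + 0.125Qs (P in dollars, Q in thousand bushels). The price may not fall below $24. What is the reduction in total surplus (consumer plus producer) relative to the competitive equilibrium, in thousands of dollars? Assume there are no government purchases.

146.25

Rearranging supply gives Qs = 8P - 111. Setting quantity demanded equal to quantity supplied, 123 - 5P = 8P - 111, gives P* = 18 and Q* = 33.
Because the floor (24) lies above the market-clearing price, it is binding.
At P = 24: Qd = 123 - 5·24 = 3 and Qs = 8·24 - 111 = 81.
Quantity traded falls to 3. At Q = 3 the demand price is (123 - 3)/5 = 24 and the supply price is (111 + 3)/8 = 14.25.
Deadweight loss = ½ · (24 - 14.25) · (33 - 3) = ½ · 9.75 · 30 = 146.25.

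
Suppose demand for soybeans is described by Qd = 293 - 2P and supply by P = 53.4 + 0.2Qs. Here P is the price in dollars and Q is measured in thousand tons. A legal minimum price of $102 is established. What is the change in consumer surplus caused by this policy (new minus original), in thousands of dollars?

-2442

Rearranging supply gives Qs = 5P - 267. Equilibrium: 293 - 2P = 5P - 267, so 560 = 7P and P* = 80, Q* = 133.
Since 102 > 80, the floor is binding.
At P = 102: Qd = 293 - 2·102 = 89 and Qs = 5·102 - 267 = 243.
Consumer surplus without the control is ½ · (146.5 - 80) · 133 = 4422.25.
With the floor, consumers buy 89 units at 102, so CS = ½ · (146.5 - 102) · 89 = 1980.25.
Change in consumer surplus = 1980.25 - 4422.25 = -2442.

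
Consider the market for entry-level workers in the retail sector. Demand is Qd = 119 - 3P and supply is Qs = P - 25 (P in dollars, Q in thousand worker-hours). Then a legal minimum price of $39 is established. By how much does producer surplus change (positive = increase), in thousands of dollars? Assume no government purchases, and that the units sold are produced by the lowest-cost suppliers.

Without the control the market clears where 119 - 3P = P - 25, i.e. P* = 36 and Q* = 11.
The floor of 39 is above the equilibrium price 36, so it binds.
At P = 39: Qd = 119 - 3·39 = 2 and Qs = 39 - 25 = 14.
Producer surplus without the control is ½ · (36 - 25) · 11 = 60.5.
With the floor, 2 units are sold at 39. The supply price at Q = 2 is 27, so PS = ½ · [(39 - 25) + (39 - 27)] · 2 = 26.
Change in producer surplus = 26 - 60.5 = -34.5.

-34.5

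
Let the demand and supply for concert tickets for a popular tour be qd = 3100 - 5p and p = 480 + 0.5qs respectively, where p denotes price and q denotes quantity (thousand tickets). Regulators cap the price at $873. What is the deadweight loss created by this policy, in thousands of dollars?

0

Rearranging supply gives qs = 2p - 960. In a free market, 3100 - 5p = 2p - 960 gives the equilibrium p* = 580, q* = 200.
The ceiling of 873 is above the equilibrium price 580, so it is not binding; the market clears at p* = 580, q* = 200.
Since the control does not bind, no trades are prevented and deadweight loss is zero.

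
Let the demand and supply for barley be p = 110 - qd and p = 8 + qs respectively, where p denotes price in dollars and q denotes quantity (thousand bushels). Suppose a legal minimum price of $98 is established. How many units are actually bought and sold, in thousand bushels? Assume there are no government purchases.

12

Rearranging demand gives qd = 110 - p; rearranging supply gives qs = p - 8. In a free market, 110 - p = p - 8 gives the equilibrium p* = 59, q* = 51.
Since 98 > 59, the floor is binding.
At p = 98: qd = 110 - 98 = 12 and qs = 98 - 8 = 90.
The quantity actually transacted is the short side, demand: 12.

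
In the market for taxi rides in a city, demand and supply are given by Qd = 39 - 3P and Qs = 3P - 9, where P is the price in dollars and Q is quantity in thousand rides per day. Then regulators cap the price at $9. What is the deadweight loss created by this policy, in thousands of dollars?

Setting quantity demanded equal to quantity supplied, 39 - 3P = 3P - 9, gives P* = 8 and Q* = 15.
The ceiling of 9 is above the equilibrium price 8, so it is not binding; the market clears at P* = 8, Q* = 15.
Since the control does not bind, no trades are prevented and deadweight loss is zero.

0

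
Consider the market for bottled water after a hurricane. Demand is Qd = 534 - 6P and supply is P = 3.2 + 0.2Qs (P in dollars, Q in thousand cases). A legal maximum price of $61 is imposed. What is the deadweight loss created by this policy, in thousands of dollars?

0

Rearranging supply gives Qs = 5P - 16. Equilibrium: 534 - 6P = 5P - 16, so 550 = 11P and P* = 50, Q* = 234.
The ceiling of 61 is above the equilibrium price 50, so it is not binding; the market clears at P* = 50, Q* = 234.
Since the control does not bind, no trades are prevented and deadweight loss is zero.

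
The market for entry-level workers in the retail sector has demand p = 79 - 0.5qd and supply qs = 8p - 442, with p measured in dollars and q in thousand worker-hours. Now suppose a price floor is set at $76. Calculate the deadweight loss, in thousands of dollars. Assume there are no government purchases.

320

Rearranging demand gives qd = 158 - 2p. In a free market, 158 - 2p = 8p - 442 gives the equilibrium p* = 60, q* = 38.
Because the floor (76) lies above the market-clearing price, it is binding.
At p = 76: qd = 158 - 2·76 = 6 and qs = 8·76 - 442 = 166.
Quantity traded falls to 6. At q = 6 the demand price is (158 - 6)/2 = 76 and the supply price is (442 + 6)/8 = 56.
Deadweight loss = ½ · (76 - 56) · (38 - 6) = ½ · 20 · 32 = 320.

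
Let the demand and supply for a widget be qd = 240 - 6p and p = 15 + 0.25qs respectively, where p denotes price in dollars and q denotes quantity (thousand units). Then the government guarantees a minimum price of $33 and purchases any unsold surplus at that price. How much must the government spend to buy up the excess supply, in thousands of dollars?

990

Rearranging supply gives qs = 4p - 60. Equilibrium: 240 - 6p = 4p - 60, so 300 = 10p and p* = 30, q* = 60.
Since 33 > 30, the floor is binding.
At p = 33: qd = 240 - 6·33 = 42 and qs = 4·33 - 60 = 72.
Surplus = qs - qd = 30.
Government expenditure = surplus × support price = 30 × 33 = 990.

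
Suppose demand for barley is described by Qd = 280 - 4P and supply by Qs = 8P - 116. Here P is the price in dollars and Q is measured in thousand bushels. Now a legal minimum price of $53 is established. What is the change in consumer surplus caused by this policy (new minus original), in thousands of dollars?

Setting quantity demanded equal to quantity supplied, 280 - 4P = 8P - 116, gives P* = 33 and Q* = 148.
The floor of 53 is above the equilibrium price 33, so it binds.
At P = 53: Qd = 280 - 4·53 = 68 and Qs = 8·53 - 116 = 308.
Consumer surplus without the control is ½ · (70 - 33) · 148 = 2738.
With the floor, consumers buy 68 units at 53, so CS = ½ · (70 - 53) · 68 = 578.
Change in consumer surplus = 578 - 2738 = -2160.

-2160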